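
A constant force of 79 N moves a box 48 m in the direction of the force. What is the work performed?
W = F·d = (79)(48) = 3792 J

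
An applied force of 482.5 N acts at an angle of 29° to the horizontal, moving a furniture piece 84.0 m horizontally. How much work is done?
W = F·d·cosθ = (482.5)(84.0)cos(29°) = 35450 J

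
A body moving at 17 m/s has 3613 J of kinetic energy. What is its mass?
m = 2·KE/v² = 2·3613/(17)² = 25.0 kg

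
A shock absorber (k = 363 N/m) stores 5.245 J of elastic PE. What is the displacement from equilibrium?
x = √(2·PE/k) = √(2·5.245/363) = 0.17 m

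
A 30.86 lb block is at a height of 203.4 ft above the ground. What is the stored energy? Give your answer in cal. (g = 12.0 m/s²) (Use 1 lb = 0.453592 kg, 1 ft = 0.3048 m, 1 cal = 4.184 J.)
Convert to SI: m = 13.9978 kg, h = 61.9963 m
PE = mgh = (13.9978)(12.0)(61.9963) = 10413.8 J = 2489 cal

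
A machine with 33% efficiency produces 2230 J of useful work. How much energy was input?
W_in = W_out/η = 2230/0.33 = 6758 J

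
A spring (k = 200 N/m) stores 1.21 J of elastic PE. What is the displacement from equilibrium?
x = √(2·PE/k) = √(2·1.21/200) = 0.11 m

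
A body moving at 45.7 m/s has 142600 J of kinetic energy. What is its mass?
m = 2·KE/v² = 2·142600/(45.7)² = 136.6 kg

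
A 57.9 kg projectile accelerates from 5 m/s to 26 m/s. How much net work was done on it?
W = ΔKE = ½m(v₂² − v₁²) = ½(57.9)(26² − 5²) = 18846.45 J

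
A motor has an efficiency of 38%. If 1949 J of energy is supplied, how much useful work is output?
W_out = η·W_in = 0.38·1949 = 740.62 J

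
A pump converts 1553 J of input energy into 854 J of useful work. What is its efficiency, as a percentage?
η = W_out/W_in = 854/1553 = 54.99%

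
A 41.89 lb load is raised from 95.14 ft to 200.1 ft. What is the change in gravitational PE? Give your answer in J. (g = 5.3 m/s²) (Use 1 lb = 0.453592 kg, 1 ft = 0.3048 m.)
Convert to SI: m = 19.001 kg, Δh = 31.9918 m
ΔPE = mgΔh = (19.001)(5.3)(31.9918) = 3222 J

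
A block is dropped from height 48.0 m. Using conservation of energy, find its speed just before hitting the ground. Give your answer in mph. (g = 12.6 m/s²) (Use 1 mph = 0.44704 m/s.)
mgh = ½mv² ⇒ v = √(2gh) = √(2·12.6·48.0) = 34.7793 m/s = 77.8 mph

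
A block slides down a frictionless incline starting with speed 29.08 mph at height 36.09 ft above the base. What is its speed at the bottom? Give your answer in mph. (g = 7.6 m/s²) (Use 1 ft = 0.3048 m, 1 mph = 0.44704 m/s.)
Convert to SI: v₀ = 12.9999 m/s, h = 11.0002 m
½mv₀² + mgh = ½mv² ⇒ v = √(v₀² + 2gh) = √(12.9999² + 2·7.6·11.0002) = 18.3358 m/s = 41.02 mph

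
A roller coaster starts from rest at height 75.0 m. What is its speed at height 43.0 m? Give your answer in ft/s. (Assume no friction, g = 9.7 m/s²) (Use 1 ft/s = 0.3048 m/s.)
mgh₁ = mgh₂ + ½mv² ⇒ v = √(2g(h₁−h₂)) = √(2·9.7·32.0) = 24.91586 m/s = 81.74 ft/s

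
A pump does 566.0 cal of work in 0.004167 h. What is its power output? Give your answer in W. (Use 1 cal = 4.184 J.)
Convert to SI: W = 2368.14 J, t = 15.0012 s
P = W/t = 2368.14/15.0012 = 157.9 W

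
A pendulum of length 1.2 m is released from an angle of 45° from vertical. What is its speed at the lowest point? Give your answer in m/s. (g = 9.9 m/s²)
h = L(1 − cosθ) = 1.2(1 − cos45°) = 0.351472 m
v = √(2gh) = √(2·9.9·0.351472) = 2.638 m/s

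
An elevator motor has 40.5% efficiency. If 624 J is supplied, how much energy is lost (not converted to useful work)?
W_lost = W_in(1 − η) = 624·(1 − 0.405) = 371.3 J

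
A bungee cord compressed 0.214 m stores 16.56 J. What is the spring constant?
k = 2·PE/x² = 2·16.56/(0.214)² = 723.2 N/m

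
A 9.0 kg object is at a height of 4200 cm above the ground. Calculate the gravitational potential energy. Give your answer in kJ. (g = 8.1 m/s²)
Convert to SI: m = 9.0 kg, h = 42.0 m
PE = mgh = (9.0)(8.1)(42.0) = 3061.8 J = 3.062 kJ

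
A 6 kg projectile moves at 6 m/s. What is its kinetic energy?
KE = ½mv² = ½(6)(6)² = 108.0 J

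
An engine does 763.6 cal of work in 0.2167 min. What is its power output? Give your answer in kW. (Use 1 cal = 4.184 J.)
Convert to SI: W = 3194.9 J, t = 13.002 s
P = W/t = 3194.9/13.002 = 245.724 W = 0.2457 kW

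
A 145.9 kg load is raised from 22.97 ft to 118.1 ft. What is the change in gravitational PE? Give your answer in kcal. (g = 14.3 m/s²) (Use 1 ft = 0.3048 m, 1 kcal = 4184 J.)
Convert to SI: m = 145.9 kg, Δh = 28.9956 m
ΔPE = mgΔh = (145.9)(14.3)(28.9956) = 60495.6 J = 14.46 kcal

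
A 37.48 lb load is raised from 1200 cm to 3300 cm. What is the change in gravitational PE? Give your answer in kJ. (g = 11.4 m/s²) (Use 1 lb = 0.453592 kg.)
Convert to SI: m = 17.0006 kg, Δh = 21.0 m
ΔPE = mgΔh = (17.0006)(11.4)(21.0) = 4069.95 J = 4.07 kJ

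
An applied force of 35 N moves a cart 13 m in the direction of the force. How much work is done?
W = F·d = (35)(13) = 455.0 J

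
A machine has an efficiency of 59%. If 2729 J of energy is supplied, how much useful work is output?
W_out = η·W_in = 0.59·2729 = 1610.11 J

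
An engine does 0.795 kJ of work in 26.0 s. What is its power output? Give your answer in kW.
Convert to SI: W = 795.0 J, t = 26.0 s
P = W/t = 795.0/26.0 = 30.5769 W = 0.03058 kW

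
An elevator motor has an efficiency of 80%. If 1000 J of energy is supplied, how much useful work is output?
W_out = η·W_in = 0.8·1000 = 800.0 J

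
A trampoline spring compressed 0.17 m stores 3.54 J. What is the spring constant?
k = 2·PE/x² = 2·3.54/(0.17)² = 245.0 N/m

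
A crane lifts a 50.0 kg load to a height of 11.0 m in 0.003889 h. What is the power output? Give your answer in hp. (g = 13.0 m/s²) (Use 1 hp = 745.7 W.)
Convert to SI: m = 50.0 kg, h = 11.0 m, t = 14.0004 s
P = mgh/t = (50.0)(13.0)(11.0)/14.0004 = 510.7 W = 0.6849 hp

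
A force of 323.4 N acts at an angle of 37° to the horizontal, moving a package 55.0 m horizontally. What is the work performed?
W = F·d·cosθ = (323.4)(55.0)cos(37°) = 14210 J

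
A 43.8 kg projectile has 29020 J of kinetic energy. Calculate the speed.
v = √(2·KE/m) = √(2·29020/43.8) = 36.4 m/s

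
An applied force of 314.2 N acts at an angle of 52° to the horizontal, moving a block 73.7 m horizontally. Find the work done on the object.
W = F·d·cosθ = (314.2)(73.7)cos(52°) = 14260 J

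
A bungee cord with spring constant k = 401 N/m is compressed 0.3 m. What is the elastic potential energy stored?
PE = ½kx² = ½(401)(0.3)² = 18.05 J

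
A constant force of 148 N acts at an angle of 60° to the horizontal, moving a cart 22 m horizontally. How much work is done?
W = F·d·cosθ = (148)(22)cos(60°) = 1628 J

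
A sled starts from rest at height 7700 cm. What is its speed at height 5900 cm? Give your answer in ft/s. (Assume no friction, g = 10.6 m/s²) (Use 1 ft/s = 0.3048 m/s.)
Convert to SI: h₁−h₂ = 18.0 m
mgh₁ = mgh₂ + ½mv² ⇒ v = √(2g(h₁−h₂)) = √(2·10.6·18.0) = 19.5346 m/s = 64.09 ft/s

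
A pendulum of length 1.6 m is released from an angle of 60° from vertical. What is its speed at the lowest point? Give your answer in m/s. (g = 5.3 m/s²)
h = L(1 − cosθ) = 1.6(1 − cos60°) = 0.8 m
v = √(2gh) = √(2·5.3·0.8) = 2.912 m/s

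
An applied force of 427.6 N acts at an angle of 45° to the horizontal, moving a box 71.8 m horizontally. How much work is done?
W = F·d·cosθ = (427.6)(71.8)cos(45°) = 21710 J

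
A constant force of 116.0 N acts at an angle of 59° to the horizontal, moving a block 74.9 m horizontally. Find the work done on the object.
W = F·d·cosθ = (116.0)(74.9)cos(59°) = 4475 J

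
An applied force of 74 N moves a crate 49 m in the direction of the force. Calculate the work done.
W = F·d = (74)(49) = 3626 J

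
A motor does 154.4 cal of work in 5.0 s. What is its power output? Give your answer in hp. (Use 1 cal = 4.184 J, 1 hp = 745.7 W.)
Convert to SI: W = 646.01 J, t = 5.0 s
P = W/t = 646.01/5.0 = 129.202 W = 0.1733 hp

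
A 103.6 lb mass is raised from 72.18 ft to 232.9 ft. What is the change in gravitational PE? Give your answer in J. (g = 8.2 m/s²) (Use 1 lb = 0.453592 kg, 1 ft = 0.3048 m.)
Convert to SI: m = 46.9921 kg, Δh = 48.9875 m
ΔPE = mgΔh = (46.9921)(8.2)(48.9875) = 18880 J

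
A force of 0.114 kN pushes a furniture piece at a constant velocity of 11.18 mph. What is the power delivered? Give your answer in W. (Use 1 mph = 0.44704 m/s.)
Convert to SI: F = 114.0 N, v = 4.99791 m/s
P = Fv = (114.0)(4.99791) = 569.8 W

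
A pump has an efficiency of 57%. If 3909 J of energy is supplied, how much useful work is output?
W_out = η·W_in = 0.57·3909 = 2228.13 J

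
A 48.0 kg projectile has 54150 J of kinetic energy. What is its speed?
v = √(2·KE/m) = √(2·54150/48.0) = 47.5 m/s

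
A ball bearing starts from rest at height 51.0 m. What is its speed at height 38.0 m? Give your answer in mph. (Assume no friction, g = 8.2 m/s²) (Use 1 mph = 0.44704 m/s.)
mgh₁ = mgh₂ + ½mv² ⇒ v = √(2g(h₁−h₂)) = √(2·8.2·13.0) = 14.6014 m/s = 32.66 mph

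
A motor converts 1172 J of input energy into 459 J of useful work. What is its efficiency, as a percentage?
η = W_out/W_in = 459/1172 = 39.16%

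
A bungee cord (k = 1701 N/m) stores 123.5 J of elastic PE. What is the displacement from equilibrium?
x = √(2·PE/k) = √(2·123.5/1701) = 0.3811 m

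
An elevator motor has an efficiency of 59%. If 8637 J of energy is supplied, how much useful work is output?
W_out = η·W_in = 0.59·8637 = 5095.83 J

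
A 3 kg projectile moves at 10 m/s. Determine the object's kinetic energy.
KE = ½mv² = ½(3)(10)² = 150.0 J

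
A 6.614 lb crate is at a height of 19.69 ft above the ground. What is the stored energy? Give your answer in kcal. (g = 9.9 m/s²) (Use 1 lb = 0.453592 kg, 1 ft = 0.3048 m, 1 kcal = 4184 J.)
Convert to SI: m = 3.00006 kg, h = 6.00151 m
PE = mgh = (3.00006)(9.9)(6.00151) = 178.248 J = 0.0426 kcal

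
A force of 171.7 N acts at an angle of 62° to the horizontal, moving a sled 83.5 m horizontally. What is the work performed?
W = F·d·cosθ = (171.7)(83.5)cos(62°) = 6731 J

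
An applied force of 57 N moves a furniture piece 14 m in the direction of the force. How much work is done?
W = F·d = (57)(14) = 798.0 J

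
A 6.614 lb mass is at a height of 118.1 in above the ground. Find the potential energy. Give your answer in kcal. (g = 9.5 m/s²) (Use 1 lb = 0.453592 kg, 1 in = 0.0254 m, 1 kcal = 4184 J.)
Convert to SI: m = 3.00006 kg, h = 2.99974 m
PE = mgh = (3.00006)(9.5)(2.99974) = 85.4942 J = 0.02043 kcal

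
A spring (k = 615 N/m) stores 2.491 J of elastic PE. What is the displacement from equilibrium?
x = √(2·PE/k) = √(2·2.491/615) = 0.09 m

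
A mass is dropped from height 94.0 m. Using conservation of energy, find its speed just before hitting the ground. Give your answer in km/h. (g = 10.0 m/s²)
mgh = ½mv² ⇒ v = √(2gh) = √(2·10.0·94.0) = 43.359 m/s = 156.1 km/h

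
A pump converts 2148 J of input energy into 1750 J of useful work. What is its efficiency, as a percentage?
η = W_out/W_in = 1750/2148 = 81.47%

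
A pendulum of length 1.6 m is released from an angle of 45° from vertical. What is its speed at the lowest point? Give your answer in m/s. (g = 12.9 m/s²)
h = L(1 − cosθ) = 1.6(1 − cos45°) = 0.468629 m
v = √(2gh) = √(2·12.9·0.468629) = 3.477 m/s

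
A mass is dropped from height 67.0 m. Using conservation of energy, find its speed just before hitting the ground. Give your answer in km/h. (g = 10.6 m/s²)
mgh = ½mv² ⇒ v = √(2gh) = √(2·10.6·67.0) = 37.6882 m/s = 135.7 km/h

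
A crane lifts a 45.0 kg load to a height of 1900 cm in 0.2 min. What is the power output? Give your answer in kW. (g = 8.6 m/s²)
Convert to SI: m = 45.0 kg, h = 19.0 m, t = 12.0 s
P = mgh/t = (45.0)(8.6)(19.0)/12.0 = 612.75 W = 0.6128 kW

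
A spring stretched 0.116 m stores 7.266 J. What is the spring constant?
k = 2·PE/x² = 2·7.266/(0.116)² = 1080 N/m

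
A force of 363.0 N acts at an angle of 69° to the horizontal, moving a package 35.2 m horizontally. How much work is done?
W = F·d·cosθ = (363.0)(35.2)cos(69°) = 4579 J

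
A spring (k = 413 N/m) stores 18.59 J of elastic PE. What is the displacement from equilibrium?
x = √(2·PE/k) = √(2·18.59/413) = 0.3 m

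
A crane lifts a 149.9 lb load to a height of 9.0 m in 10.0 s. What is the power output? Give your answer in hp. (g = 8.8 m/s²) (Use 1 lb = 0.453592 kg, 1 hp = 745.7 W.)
Convert to SI: m = 67.9934 kg, h = 9.0 m, t = 10.0 s
P = mgh/t = (67.9934)(8.8)(9.0)/10.0 = 538.508 W = 0.7222 hp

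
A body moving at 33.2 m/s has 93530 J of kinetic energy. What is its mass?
m = 2·KE/v² = 2·93530/(33.2)² = 169.7 kg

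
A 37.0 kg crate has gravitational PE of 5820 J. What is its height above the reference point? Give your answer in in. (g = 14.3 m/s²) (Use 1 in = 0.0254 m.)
h = PE/(mg) = 5820.0/(37.0·14.3) = 10.9998 m = 433.1 in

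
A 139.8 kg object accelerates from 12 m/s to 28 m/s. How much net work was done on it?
W = ΔKE = ½m(v₂² − v₁²) = ½(139.8)(28² − 12²) = 44736.0 J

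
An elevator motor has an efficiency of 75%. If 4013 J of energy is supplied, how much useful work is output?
W_out = η·W_in = 0.75·4013 = 3009.75 J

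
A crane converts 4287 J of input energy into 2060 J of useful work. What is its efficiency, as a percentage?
η = W_out/W_in = 2060/4287 = 48.05%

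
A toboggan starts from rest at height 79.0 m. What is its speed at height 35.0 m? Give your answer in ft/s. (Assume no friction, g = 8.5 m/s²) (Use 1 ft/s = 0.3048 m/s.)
mgh₁ = mgh₂ + ½mv² ⇒ v = √(2g(h₁−h₂)) = √(2·8.5·44.0) = 27.3496 m/s = 89.73 ft/s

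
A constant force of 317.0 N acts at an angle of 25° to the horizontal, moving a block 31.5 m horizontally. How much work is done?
W = F·d·cosθ = (317.0)(31.5)cos(25°) = 9050 J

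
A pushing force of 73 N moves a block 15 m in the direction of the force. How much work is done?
W = F·d = (73)(15) = 1095 J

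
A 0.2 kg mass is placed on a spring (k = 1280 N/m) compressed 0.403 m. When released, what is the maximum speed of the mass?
½kx² = ½mv² ⇒ v = x√(k/m) = (0.403)√(1280/0.2) = 32.24 m/s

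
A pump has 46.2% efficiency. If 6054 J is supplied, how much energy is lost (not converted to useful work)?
W_lost = W_in(1 − η) = 6054·(1 − 0.462) = 3257 J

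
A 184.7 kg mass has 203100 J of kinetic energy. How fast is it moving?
v = √(2·KE/m) = √(2·203100/184.7) = 46.9 m/s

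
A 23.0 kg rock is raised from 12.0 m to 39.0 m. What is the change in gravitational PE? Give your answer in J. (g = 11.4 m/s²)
ΔPE = mgΔh = (23.0)(11.4)(27.0) = 7079 J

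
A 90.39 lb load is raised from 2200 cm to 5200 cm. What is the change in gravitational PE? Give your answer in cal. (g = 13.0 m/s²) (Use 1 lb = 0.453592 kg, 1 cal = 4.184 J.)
Convert to SI: m = 41.0002 kg, Δh = 30.0 m
ΔPE = mgΔh = (41.0002)(13.0)(30.0) = 15990.1 J = 3822 cal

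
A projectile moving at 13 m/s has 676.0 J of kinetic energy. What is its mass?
m = 2·KE/v² = 2·676.0/(13)² = 8.0 kg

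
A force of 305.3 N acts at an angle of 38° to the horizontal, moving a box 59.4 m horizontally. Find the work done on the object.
W = F·d·cosθ = (305.3)(59.4)cos(38°) = 14290 J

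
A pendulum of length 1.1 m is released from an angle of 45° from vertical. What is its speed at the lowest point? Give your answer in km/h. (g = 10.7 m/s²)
h = L(1 − cosθ) = 1.1(1 − cos45°) = 0.322183 m
v = √(2gh) = √(2·10.7·0.322183) = 2.62578 m/s = 9.453 km/h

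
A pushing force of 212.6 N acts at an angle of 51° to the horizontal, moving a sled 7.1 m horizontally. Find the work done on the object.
W = F·d·cosθ = (212.6)(7.1)cos(51°) = 949.9 J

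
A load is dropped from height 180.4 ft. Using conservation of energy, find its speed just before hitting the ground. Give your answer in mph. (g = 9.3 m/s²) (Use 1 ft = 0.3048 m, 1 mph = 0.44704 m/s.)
Convert to SI: h = 54.9859 m
mgh = ½mv² ⇒ v = √(2gh) = √(2·9.3·54.9859) = 31.9803 m/s = 71.54 mph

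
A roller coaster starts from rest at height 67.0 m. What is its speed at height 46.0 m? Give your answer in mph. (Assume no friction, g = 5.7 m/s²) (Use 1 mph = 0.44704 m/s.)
mgh₁ = mgh₂ + ½mv² ⇒ v = √(2g(h₁−h₂)) = √(2·5.7·21.0) = 15.4726 m/s = 34.61 mph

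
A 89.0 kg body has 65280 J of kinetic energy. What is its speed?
v = √(2·KE/m) = √(2·65280/89.0) = 38.3 m/s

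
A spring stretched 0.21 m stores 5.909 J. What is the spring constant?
k = 2·PE/x² = 2·5.909/(0.21)² = 268.0 N/m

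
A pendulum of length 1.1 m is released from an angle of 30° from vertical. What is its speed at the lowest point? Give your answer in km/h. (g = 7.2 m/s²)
h = L(1 − cosθ) = 1.1(1 − cos30°) = 0.147372 m
v = √(2gh) = √(2·7.2·0.147372) = 1.45676 m/s = 5.244 km/h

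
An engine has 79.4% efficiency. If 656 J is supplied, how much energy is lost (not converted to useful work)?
W_lost = W_in(1 − η) = 656·(1 − 0.794) = 135.1 J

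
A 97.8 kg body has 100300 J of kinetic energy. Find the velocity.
v = √(2·KE/m) = √(2·100300/97.8) = 45.29 m/s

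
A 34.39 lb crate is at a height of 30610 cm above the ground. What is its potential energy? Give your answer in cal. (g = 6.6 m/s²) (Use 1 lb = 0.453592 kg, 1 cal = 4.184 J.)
Convert to SI: m = 15.599 kg, h = 306.1 m
PE = mgh = (15.599)(6.6)(306.1) = 31514.1 J = 7532 cal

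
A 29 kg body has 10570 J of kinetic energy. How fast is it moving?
v = √(2·KE/m) = √(2·10570/29) = 27.0 m/s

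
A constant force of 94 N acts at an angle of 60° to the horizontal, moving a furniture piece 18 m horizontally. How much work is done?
W = F·d·cosθ = (94)(18)cos(60°) = 846.0 J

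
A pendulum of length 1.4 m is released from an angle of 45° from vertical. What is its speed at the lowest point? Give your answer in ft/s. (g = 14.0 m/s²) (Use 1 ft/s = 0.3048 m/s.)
h = L(1 − cosθ) = 1.4(1 − cos45°) = 0.410051 m
v = √(2gh) = √(2·14.0·0.410051) = 3.38842 m/s = 11.12 ft/s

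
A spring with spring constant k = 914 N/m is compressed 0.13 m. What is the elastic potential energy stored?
PE = ½kx² = ½(914)(0.13)² = 7.723 J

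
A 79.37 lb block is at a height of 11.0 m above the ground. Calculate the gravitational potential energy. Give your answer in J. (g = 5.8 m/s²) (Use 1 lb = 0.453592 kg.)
Convert to SI: m = 36.0016 kg, h = 11.0 m
PE = mgh = (36.0016)(5.8)(11.0) = 2297 J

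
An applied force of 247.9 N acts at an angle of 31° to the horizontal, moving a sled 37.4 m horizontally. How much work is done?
W = F·d·cosθ = (247.9)(37.4)cos(31°) = 7947 J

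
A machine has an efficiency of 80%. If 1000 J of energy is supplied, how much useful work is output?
W_out = η·W_in = 0.8·1000 = 800.0 J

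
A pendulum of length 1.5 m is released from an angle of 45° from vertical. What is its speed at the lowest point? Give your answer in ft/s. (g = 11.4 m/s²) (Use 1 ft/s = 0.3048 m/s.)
h = L(1 − cosθ) = 1.5(1 − cos45°) = 0.43934 m
v = √(2gh) = √(2·11.4·0.43934) = 3.16496 m/s = 10.38 ft/s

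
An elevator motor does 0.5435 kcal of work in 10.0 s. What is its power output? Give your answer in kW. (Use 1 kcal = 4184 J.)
Convert to SI: W = 2274.0 J, t = 10.0 s
P = W/t = 2274.0/10.0 = 227.4 W = 0.2274 kW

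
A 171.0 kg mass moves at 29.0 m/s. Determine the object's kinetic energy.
KE = ½mv² = ½(171.0)(29.0)² = 71910 J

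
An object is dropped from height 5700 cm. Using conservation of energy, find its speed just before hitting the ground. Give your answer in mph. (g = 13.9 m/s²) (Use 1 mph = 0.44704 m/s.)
Convert to SI: h = 57.0 m
mgh = ½mv² ⇒ v = √(2gh) = √(2·13.9·57.0) = 39.807 m/s = 89.05 mph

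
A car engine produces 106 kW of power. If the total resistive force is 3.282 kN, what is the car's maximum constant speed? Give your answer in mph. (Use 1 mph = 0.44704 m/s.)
Convert to SI: F = 3282.0 N
P = Fv ⇒ v = P/F = 106000 W/3282.0 N = 32.2974 m/s = 72.25 mph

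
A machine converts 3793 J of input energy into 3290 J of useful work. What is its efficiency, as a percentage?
η = W_out/W_in = 3290/3793 = 86.74%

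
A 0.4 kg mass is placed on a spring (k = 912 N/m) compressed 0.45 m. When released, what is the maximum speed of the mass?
½kx² = ½mv² ⇒ v = x√(k/m) = (0.45)√(912/0.4) = 21.49 m/s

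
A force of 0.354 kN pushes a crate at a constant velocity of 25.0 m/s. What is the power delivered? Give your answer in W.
Convert to SI: F = 354.0 N, v = 25.0 m/s
P = Fv = (354.0)(25.0) = 8850 W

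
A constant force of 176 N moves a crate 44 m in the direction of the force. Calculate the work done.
W = F·d = (176)(44) = 7744 J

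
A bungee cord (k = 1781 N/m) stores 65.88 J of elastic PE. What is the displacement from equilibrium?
x = √(2·PE/k) = √(2·65.88/1781) = 0.272 m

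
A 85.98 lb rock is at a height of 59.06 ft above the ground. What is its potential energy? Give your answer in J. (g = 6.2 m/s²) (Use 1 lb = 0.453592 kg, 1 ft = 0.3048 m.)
Convert to SI: m = 38.9998 kg, h = 18.0015 m
PE = mgh = (38.9998)(6.2)(18.0015) = 4353 J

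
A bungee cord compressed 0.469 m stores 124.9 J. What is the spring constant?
k = 2·PE/x² = 2·124.9/(0.469)² = 1136 N/m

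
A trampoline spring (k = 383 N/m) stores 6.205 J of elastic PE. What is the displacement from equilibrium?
x = √(2·PE/k) = √(2·6.205/383) = 0.18 m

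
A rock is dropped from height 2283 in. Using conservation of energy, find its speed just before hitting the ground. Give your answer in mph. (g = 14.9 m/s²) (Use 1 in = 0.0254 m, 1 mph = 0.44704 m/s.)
Convert to SI: h = 57.9882 m
mgh = ½mv² ⇒ v = √(2gh) = √(2·14.9·57.9882) = 41.5698 m/s = 92.99 mph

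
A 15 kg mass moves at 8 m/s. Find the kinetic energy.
KE = ½mv² = ½(15)(8)² = 480.0 J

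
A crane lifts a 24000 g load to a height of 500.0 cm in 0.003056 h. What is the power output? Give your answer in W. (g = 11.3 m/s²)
Convert to SI: m = 24.0 kg, h = 5.0 m, t = 11.0016 s
P = mgh/t = (24.0)(11.3)(5.0)/11.0016 = 123.3 W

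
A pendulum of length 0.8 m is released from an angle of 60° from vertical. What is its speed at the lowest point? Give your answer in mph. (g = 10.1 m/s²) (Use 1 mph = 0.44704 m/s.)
h = L(1 − cosθ) = 0.8(1 − cos60°) = 0.4 m
v = √(2gh) = √(2·10.1·0.4) = 2.84253 m/s = 6.359 mph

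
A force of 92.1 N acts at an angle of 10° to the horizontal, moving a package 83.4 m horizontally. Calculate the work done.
W = F·d·cosθ = (92.1)(83.4)cos(10°) = 7564 J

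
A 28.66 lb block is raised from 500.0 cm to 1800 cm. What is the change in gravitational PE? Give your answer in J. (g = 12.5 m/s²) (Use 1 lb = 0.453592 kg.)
Convert to SI: m = 12.9999 kg, Δh = 13.0 m
ΔPE = mgΔh = (12.9999)(12.5)(13.0) = 2112 J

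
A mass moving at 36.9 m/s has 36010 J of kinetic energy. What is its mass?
m = 2·KE/v² = 2·36010/(36.9)² = 52.89 kg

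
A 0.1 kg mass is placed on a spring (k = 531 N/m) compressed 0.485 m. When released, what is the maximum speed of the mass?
½kx² = ½mv² ⇒ v = x√(k/m) = (0.485)√(531/0.1) = 35.34 m/s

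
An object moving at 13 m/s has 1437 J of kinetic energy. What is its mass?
m = 2·KE/v² = 2·1437/(13)² = 17.01 kg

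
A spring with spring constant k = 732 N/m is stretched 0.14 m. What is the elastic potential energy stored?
PE = ½kx² = ½(732)(0.14)² = 7.174 J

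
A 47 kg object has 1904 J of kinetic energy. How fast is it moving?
v = √(2·KE/m) = √(2·1904/47) = 9.001 m/s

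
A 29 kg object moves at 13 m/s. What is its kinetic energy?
KE = ½mv² = ½(29)(13)² = 2450.5 J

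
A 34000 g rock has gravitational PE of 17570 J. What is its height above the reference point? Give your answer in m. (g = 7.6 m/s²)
Convert to SI: m = 34.0 kg, PE = 17570.0 J
h = PE/(mg) = 17570.0/(34.0·7.6) = 68.0 m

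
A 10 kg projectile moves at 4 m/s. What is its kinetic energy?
KE = ½mv² = ½(10)(4)² = 80.0 J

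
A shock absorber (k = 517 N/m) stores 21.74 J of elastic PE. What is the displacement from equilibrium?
x = √(2·PE/k) = √(2·21.74/517) = 0.29 m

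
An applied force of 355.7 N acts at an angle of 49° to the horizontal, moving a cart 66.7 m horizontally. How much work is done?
W = F·d·cosθ = (355.7)(66.7)cos(49°) = 15570 J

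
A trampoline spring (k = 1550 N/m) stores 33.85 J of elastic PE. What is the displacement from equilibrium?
x = √(2·PE/k) = √(2·33.85/1550) = 0.209 m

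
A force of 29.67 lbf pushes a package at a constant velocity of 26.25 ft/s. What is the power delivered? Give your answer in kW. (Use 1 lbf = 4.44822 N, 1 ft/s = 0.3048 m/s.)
Convert to SI: F = 131.979 N, v = 8.001 m/s
P = Fv = (131.979)(8.001) = 1055.96 W = 1.056 kW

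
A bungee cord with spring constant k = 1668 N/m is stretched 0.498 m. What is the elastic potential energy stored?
PE = ½kx² = ½(1668)(0.498)² = 206.8 J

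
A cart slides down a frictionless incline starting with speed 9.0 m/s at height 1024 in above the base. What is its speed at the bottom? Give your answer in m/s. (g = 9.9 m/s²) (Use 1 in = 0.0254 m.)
Convert to SI: v₀ = 9.0 m/s, h = 26.0096 m
½mv₀² + mgh = ½mv² ⇒ v = √(v₀² + 2gh) = √(9.0² + 2·9.9·26.0096) = 24.41 m/s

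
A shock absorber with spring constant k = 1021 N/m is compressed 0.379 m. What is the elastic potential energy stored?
PE = ½kx² = ½(1021)(0.379)² = 73.33 J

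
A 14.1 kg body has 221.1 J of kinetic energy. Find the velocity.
v = √(2·KE/m) = √(2·221.1/14.1) = 5.6 m/s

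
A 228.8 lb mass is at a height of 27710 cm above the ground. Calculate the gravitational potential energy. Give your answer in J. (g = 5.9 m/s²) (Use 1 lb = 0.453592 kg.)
Convert to SI: m = 103.782 kg, h = 277.1 m
PE = mgh = (103.782)(5.9)(277.1) = 169700 J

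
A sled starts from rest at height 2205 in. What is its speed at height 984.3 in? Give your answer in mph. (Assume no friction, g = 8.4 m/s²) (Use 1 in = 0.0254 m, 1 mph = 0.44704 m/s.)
Convert to SI: h₁−h₂ = 31.0058 m
mgh₁ = mgh₂ + ½mv² ⇒ v = √(2g(h₁−h₂)) = √(2·8.4·31.0058) = 22.8232 m/s = 51.05 mph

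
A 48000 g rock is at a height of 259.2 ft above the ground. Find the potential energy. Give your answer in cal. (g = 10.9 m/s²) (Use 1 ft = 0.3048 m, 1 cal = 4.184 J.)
Convert to SI: m = 48.0 kg, h = 79.0042 m
PE = mgh = (48.0)(10.9)(79.0042) = 41335.0 J = 9879 cal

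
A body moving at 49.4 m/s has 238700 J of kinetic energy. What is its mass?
m = 2·KE/v² = 2·238700/(49.4)² = 195.6 kg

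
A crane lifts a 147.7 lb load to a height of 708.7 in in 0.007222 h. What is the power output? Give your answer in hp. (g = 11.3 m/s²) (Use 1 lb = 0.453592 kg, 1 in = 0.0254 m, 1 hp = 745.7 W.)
Convert to SI: m = 66.9955 kg, h = 18.001 m, t = 25.9992 s
P = mgh/t = (66.9955)(11.3)(18.001)/25.9992 = 524.156 W = 0.7029 hp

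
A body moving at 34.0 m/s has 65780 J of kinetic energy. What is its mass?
m = 2·KE/v² = 2·65780/(34.0)² = 113.8 kg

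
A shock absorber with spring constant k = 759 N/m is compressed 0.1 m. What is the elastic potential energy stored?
PE = ½kx² = ½(759)(0.1)² = 3.795 J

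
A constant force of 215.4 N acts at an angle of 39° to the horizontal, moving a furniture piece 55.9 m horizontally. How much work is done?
W = F·d·cosθ = (215.4)(55.9)cos(39°) = 9358 J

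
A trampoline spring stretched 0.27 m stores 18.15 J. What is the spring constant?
k = 2·PE/x² = 2·18.15/(0.27)² = 497.9 N/m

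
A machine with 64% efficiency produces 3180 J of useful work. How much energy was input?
W_in = W_out/η = 3180/0.64 = 4969 J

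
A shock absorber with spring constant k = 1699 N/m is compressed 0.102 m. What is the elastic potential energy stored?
PE = ½kx² = ½(1699)(0.102)² = 8.838 J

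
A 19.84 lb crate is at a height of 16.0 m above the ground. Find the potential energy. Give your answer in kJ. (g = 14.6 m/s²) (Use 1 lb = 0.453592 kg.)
Convert to SI: m = 8.99927 kg, h = 16.0 m
PE = mgh = (8.99927)(14.6)(16.0) = 2102.23 J = 2.102 kJ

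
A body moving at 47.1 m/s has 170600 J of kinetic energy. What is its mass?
m = 2·KE/v² = 2·170600/(47.1)² = 153.8 kg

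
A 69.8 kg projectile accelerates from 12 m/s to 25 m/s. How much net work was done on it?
W = ΔKE = ½m(v₂² − v₁²) = ½(69.8)(25² − 12²) = 16786.9 J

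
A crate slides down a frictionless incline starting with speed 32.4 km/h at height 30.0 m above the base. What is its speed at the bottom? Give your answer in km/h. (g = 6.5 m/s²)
Convert to SI: v₀ = 9.0 m/s, h = 30.0 m
½mv₀² + mgh = ½mv² ⇒ v = √(v₀² + 2gh) = √(9.0² + 2·6.5·30.0) = 21.7025 m/s = 78.13 km/h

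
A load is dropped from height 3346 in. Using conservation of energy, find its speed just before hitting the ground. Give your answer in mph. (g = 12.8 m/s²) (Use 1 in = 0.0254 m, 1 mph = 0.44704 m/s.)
Convert to SI: h = 84.9884 m
mgh = ½mv² ⇒ v = √(2gh) = √(2·12.8·84.9884) = 46.6444 m/s = 104.3 mph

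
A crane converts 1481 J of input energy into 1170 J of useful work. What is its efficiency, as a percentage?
η = W_out/W_in = 1170/1481 = 79.0%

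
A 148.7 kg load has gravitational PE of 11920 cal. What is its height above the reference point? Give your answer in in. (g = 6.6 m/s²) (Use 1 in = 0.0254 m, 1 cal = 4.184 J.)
Convert to SI: m = 148.7 kg, PE = 49873.3 J
h = PE/(mg) = 49873.3/(148.7·6.6) = 50.8175 m = 2001 in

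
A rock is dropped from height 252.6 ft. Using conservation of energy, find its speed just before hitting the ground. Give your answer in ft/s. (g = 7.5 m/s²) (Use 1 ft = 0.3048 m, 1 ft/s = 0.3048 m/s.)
Convert to SI: h = 76.9925 m
mgh = ½mv² ⇒ v = √(2gh) = √(2·7.5·76.9925) = 33.9836 m/s = 111.5 ft/s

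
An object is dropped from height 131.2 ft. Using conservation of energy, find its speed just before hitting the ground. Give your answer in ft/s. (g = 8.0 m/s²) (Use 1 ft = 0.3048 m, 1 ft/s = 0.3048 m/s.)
Convert to SI: h = 39.9898 m
mgh = ½mv² ⇒ v = √(2gh) = √(2·8.0·39.9898) = 25.295 m/s = 82.99 ft/s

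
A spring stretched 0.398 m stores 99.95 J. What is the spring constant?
k = 2·PE/x² = 2·99.95/(0.398)² = 1262 N/m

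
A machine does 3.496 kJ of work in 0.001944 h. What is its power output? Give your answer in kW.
Convert to SI: W = 3496.0 J, t = 6.9984 s
P = W/t = 3496.0/6.9984 = 499.543 W = 0.4995 kW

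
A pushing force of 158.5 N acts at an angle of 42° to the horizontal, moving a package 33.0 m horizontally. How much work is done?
W = F·d·cosθ = (158.5)(33.0)cos(42°) = 3887 J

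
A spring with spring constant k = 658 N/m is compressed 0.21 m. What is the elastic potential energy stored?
PE = ½kx² = ½(658)(0.21)² = 14.51 J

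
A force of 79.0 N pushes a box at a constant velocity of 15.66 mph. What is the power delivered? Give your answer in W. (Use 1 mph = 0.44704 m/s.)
Convert to SI: F = 79.0 N, v = 7.00065 m/s
P = Fv = (79.0)(7.00065) = 553.1 W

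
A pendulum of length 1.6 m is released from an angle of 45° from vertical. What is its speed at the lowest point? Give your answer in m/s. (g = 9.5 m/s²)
h = L(1 − cosθ) = 1.6(1 − cos45°) = 0.468629 m
v = √(2gh) = √(2·9.5·0.468629) = 2.984 m/s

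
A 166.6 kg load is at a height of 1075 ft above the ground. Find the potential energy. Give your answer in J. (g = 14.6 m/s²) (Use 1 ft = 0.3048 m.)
Convert to SI: m = 166.6 kg, h = 327.66 m
PE = mgh = (166.6)(14.6)(327.66) = 797000 J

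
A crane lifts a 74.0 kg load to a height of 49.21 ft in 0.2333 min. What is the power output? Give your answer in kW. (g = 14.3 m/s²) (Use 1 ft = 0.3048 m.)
Convert to SI: m = 74.0 kg, h = 14.9992 m, t = 13.998 s
P = mgh/t = (74.0)(14.3)(14.9992)/13.998 = 1133.89 W = 1.134 kW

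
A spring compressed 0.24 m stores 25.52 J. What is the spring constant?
k = 2·PE/x² = 2·25.52/(0.24)² = 886.1 N/m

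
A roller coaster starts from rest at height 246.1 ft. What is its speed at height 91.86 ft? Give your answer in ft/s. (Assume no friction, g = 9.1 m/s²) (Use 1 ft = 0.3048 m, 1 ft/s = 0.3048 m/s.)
Convert to SI: h₁−h₂ = 47.0124 m
mgh₁ = mgh₂ + ½mv² ⇒ v = √(2g(h₁−h₂)) = √(2·9.1·47.0124) = 29.2511 m/s = 95.97 ft/s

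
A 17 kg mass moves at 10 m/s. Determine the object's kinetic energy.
KE = ½mv² = ½(17)(10)² = 850.0 J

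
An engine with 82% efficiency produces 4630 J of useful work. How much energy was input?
W_in = W_out/η = 4630/0.82 = 5646 J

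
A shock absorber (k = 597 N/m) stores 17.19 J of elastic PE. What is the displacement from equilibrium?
x = √(2·PE/k) = √(2·17.19/597) = 0.24 m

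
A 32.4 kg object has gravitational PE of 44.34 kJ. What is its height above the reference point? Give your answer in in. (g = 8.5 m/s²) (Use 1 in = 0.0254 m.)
Convert to SI: m = 32.4 kg, PE = 44340.0 J
h = PE/(mg) = 44340.0/(32.4·8.5) = 161.002 m = 6339 in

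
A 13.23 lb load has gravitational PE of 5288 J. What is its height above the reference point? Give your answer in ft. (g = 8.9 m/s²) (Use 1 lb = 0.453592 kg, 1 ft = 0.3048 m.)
Convert to SI: m = 6.00102 kg, PE = 5288.0 J
h = PE/(mg) = 5288.0/(6.00102·8.9) = 99.0093 m = 324.8 ft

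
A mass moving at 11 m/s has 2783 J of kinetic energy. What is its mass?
m = 2·KE/v² = 2·2783/(11)² = 46.0 kg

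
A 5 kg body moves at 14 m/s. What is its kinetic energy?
KE = ½mv² = ½(5)(14)² = 490.0 J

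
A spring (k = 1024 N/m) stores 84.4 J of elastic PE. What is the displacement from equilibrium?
x = √(2·PE/k) = √(2·84.4/1024) = 0.406 m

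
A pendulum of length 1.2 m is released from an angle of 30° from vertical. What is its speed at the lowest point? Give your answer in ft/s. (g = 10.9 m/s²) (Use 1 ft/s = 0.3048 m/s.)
h = L(1 − cosθ) = 1.2(1 − cos30°) = 0.16077 m
v = √(2gh) = √(2·10.9·0.16077) = 1.8721 m/s = 6.142 ft/s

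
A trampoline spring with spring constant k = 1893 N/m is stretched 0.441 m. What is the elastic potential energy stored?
PE = ½kx² = ½(1893)(0.441)² = 184.1 J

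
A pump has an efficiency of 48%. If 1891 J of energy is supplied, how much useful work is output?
W_out = η·W_in = 0.48·1891 = 907.68 J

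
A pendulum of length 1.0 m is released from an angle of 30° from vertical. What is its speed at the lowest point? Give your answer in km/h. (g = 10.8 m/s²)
h = L(1 − cosθ) = 1.0(1 − cos30°) = 0.133975 m
v = √(2gh) = √(2·10.8·0.133975) = 1.70113 m/s = 6.124 km/h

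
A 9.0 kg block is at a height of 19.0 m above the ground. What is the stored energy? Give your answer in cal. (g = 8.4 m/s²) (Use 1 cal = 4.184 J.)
PE = mgh = (9.0)(8.4)(19.0) = 1436.4 J = 343.3 cal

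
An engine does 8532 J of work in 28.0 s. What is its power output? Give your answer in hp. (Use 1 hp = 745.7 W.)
P = W/t = 8532.0/28.0 = 304.714 W = 0.4086 hp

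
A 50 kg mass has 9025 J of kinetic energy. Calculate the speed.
v = √(2·KE/m) = √(2·9025/50) = 19.0 m/s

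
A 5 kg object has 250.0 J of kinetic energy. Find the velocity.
v = √(2·KE/m) = √(2·250.0/5) = 10.0 m/s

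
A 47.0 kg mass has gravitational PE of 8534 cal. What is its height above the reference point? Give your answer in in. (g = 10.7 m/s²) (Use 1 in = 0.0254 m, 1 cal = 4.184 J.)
Convert to SI: m = 47.0 kg, PE = 35706.3 J
h = PE/(mg) = 35706.3/(47.0·10.7) = 71.0007 m = 2795 in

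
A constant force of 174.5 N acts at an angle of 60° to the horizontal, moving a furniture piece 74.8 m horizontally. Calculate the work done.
W = F·d·cosθ = (174.5)(74.8)cos(60°) = 6526 J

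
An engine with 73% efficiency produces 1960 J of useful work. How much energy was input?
W_in = W_out/η = 1960/0.73 = 2685 J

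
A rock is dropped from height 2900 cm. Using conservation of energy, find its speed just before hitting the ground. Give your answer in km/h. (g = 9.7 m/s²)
Convert to SI: h = 29.0 m
mgh = ½mv² ⇒ v = √(2gh) = √(2·9.7·29.0) = 23.7192 m/s = 85.39 km/h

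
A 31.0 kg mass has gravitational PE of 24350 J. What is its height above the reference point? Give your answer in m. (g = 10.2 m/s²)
h = PE/(mg) = 24350.0/(31.0·10.2) = 77.01 m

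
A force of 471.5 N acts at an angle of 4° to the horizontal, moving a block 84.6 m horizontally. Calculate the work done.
W = F·d·cosθ = (471.5)(84.6)cos(4°) = 39790 J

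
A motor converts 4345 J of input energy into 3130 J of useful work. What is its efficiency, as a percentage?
η = W_out/W_in = 3130/4345 = 72.04%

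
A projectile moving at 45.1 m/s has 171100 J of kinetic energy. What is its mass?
m = 2·KE/v² = 2·171100/(45.1)² = 168.2 kg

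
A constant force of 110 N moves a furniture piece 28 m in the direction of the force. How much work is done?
W = F·d = (110)(28) = 3080 J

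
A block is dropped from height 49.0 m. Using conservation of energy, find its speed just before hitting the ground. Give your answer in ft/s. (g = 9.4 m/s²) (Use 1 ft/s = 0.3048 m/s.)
mgh = ½mv² ⇒ v = √(2gh) = √(2·9.4·49.0) = 30.3513 m/s = 99.58 ft/s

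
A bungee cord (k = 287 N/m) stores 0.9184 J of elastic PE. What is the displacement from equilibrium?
x = √(2·PE/k) = √(2·0.9184/287) = 0.08 m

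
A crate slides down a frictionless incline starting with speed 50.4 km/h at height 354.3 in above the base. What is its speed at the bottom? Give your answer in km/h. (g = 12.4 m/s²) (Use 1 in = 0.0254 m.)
Convert to SI: v₀ = 14.0 m/s, h = 8.99922 m
½mv₀² + mgh = ½mv² ⇒ v = √(v₀² + 2gh) = √(14.0² + 2·12.4·8.99922) = 20.4739 m/s = 73.71 km/h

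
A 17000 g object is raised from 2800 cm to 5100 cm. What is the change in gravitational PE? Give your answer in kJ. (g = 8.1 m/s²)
Convert to SI: m = 17.0 kg, Δh = 23.0 m
ΔPE = mgΔh = (17.0)(8.1)(23.0) = 3167.1 J = 3.167 kJ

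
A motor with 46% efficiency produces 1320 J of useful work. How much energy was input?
W_in = W_out/η = 1320/0.46 = 2870 J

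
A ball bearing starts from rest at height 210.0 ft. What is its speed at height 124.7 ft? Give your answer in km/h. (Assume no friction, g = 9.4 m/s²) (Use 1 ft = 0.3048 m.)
Convert to SI: h₁−h₂ = 25.9994 m
mgh₁ = mgh₂ + ½mv² ⇒ v = √(2g(h₁−h₂)) = √(2·9.4·25.9994) = 22.1086 m/s = 79.59 km/h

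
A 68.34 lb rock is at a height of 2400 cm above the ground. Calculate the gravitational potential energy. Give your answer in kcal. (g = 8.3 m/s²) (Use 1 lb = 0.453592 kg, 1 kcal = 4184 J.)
Convert to SI: m = 30.9985 kg, h = 24.0 m
PE = mgh = (30.9985)(8.3)(24.0) = 6174.9 J = 1.476 kcal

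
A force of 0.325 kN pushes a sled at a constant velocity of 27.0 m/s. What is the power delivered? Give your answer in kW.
Convert to SI: F = 325.0 N, v = 27.0 m/s
P = Fv = (325.0)(27.0) = 8775.0 W = 8.775 kW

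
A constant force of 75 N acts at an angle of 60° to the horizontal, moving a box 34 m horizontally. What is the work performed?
W = F·d·cosθ = (75)(34)cos(60°) = 1275 J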